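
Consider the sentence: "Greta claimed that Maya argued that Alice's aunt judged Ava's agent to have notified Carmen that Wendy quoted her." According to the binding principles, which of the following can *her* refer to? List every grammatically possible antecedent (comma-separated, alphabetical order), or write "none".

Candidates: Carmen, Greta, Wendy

Carmen, Greta

*her* is a pronoun; Principle B requires it to be free in its binding domain — the clause headed by 'quoted'.
— Carmen: object of the clause headed by 'notified'; c-commands the pronoun but lies outside its binding domain — allowed.
— Greta: subject of the matrix clause; c-commands the pronoun but lies outside its binding domain — allowed.
— Wendy: subject of the clause headed by 'quoted'; c-commands the pronoun within its binding domain — blocked (Principle B).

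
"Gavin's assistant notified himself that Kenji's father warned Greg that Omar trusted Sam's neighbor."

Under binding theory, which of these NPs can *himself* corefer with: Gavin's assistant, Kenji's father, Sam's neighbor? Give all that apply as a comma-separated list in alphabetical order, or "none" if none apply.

Gavin's assistant

*himself* is a reflexive; Principle A requires it to be bound within its binding domain — the matrix clause.
— Gavin's assistant: subject of the matrix clause; c-commands the reflexive within its binding domain — allowed (Principle A).
— Kenji's father: subject of the clause headed by 'warned'; does not c-command the reflexive — cannot bind it (Principle A).
— Sam's neighbor: object of the clause headed by 'trusted'; does not c-command the reflexive — cannot bind it (Principle A).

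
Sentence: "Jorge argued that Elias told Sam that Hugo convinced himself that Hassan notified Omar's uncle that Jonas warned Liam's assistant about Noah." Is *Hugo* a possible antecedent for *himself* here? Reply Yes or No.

*himself* is a reflexive; Principle A requires it to be bound within its binding domain — the clause headed by 'convinced'.
— Hugo: subject of the clause headed by 'convinced'; c-commands the reflexive within its binding domain — allowed (Principle A).

Yes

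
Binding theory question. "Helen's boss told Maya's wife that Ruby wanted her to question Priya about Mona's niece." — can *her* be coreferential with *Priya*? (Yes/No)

No

*her* is a pronoun; Principle B requires it to be free in its binding domain — the clause headed by 'wanted'.
— Priya: object of the clause headed by 'question'; is c-commanded by the pronoun; coreference would bind this R-expression — blocked (Principle C).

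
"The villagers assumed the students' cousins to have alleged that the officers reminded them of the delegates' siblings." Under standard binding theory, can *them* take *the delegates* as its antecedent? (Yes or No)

*them* is a pronoun; Principle B requires it to be free in its binding domain — the clause headed by 'reminded'.
— the delegates: possessor inside the second object DP of the clause headed by 'reminded'; is c-commanded by the pronoun; coreference would bind this R-expression — blocked (Principle C).

No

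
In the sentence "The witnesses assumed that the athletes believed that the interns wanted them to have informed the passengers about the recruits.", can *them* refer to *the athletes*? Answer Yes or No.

Yes

*them* is a pronoun; Principle B requires it to be free in its binding domain — the clause headed by 'wanted'.
— the athletes: subject of the clause headed by 'believed'; c-commands the pronoun but lies outside its binding domain — allowed.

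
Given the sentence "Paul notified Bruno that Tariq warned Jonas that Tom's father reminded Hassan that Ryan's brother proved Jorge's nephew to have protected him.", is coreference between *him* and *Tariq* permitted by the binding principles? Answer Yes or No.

Yes

*him* is a pronoun; Principle B requires it to be free in its binding domain — the clause headed by 'protected'.
— Tariq: subject of the clause headed by 'warned'; c-commands the pronoun but lies outside its binding domain — allowed.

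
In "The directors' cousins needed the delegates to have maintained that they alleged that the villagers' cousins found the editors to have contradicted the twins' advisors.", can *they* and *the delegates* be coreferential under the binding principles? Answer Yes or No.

Yes

*the delegates* is an R-expression; Principle C requires it to be free (not bound by any c-commanding expression).
— they: subject of the clause headed by 'alleged'; the pronoun does not c-command the R-expression — coreference allowed.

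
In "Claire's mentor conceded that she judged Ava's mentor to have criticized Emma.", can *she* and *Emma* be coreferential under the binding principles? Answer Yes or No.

No

*Emma* is an R-expression; Principle C requires it to be free (not bound by any c-commanding expression).
— she: subject of the clause headed by 'judged'; the pronoun c-commands the R-expression — coreference blocked (Principle C).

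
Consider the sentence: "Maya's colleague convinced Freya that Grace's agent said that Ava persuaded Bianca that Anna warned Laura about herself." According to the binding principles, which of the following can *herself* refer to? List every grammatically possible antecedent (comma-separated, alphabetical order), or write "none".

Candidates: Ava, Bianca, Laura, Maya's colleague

Laura

*herself* is a reflexive; Principle A requires it to be bound within its binding domain — the clause headed by 'warned'.
— Ava: subject of the clause headed by 'persuaded'; c-commands the reflexive but lies outside its binding domain — cannot bind it (Principle A).
— Bianca: object of the clause headed by 'persuaded'; c-commands the reflexive but lies outside its binding domain — cannot bind it (Principle A).
— Laura: object of the clause headed by 'warned'; c-commands the reflexive within its binding domain — allowed (Principle A).
— Maya's colleague: subject of the matrix clause; c-commands the reflexive but lies outside its binding domain — cannot bind it (Principle A).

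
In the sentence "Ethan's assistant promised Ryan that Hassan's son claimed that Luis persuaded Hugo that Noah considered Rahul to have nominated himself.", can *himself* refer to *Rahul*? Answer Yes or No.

*himself* is a reflexive; Principle A requires it to be bound within its binding domain — the clause headed by 'nominated'.
— Rahul: subject of the clause headed by 'nominated'; c-commands the reflexive within its binding domain — allowed (Principle A).

Yes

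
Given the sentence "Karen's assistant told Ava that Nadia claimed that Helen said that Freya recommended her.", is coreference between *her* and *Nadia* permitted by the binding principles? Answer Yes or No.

*her* is a pronoun; Principle B requires it to be free in its binding domain — the clause headed by 'recommended'.
— Nadia: subject of the clause headed by 'claimed'; c-commands the pronoun but lies outside its binding domain — allowed.

Yes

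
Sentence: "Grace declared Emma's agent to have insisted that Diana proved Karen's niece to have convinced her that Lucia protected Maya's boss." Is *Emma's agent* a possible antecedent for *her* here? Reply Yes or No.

*her* is a pronoun; Principle B requires it to be free in its binding domain — the clause headed by 'convinced'.
— Emma's agent: subject of the clause headed by 'insisted'; c-commands the pronoun but lies outside its binding domain — allowed.

Yes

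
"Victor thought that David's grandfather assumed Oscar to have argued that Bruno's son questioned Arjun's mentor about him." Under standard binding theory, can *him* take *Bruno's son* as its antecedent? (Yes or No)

*him* is a pronoun; Principle B requires it to be free in its binding domain — the clause headed by 'questioned'.
— Bruno's son: subject of the clause headed by 'questioned'; c-commands the pronoun within its binding domain — blocked (Principle B).

No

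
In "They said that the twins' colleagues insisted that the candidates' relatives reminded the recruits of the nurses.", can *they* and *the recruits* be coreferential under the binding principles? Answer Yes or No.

No

*the recruits* is an R-expression; Principle C requires it to be free (not bound by any c-commanding expression).
— they: subject of the matrix clause; the pronoun c-commands the R-expression — coreference blocked (Principle C).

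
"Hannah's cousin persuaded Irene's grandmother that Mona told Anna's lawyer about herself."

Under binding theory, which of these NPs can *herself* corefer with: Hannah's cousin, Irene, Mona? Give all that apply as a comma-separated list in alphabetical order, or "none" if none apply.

Mona

*herself* is a reflexive; Principle A requires it to be bound within its binding domain — the clause headed by 'told'.
— Hannah's cousin: subject of the matrix clause; c-commands the reflexive but lies outside its binding domain — cannot bind it (Principle A).
— Irene: possessor inside the object DP of the matrix clause; does not c-command the reflexive — cannot bind it (Principle A).
— Mona: subject of the clause headed by 'told'; c-commands the reflexive within its binding domain — allowed (Principle A).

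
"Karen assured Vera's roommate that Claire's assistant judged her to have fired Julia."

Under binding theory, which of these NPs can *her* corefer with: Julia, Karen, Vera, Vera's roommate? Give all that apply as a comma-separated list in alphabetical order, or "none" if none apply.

*her* is a pronoun; Principle B requires it to be free in its binding domain — the clause headed by 'judged'.
— Julia: object of the clause headed by 'fired'; is c-commanded by the pronoun; coreference would bind this R-expression — blocked (Principle C).
— Karen: subject of the matrix clause; c-commands the pronoun but lies outside its binding domain — allowed.
— Vera: possessor inside the object DP of the matrix clause; does not c-command the pronoun — Principle B does not apply; allowed.
— Vera's roommate: object of the matrix clause; c-commands the pronoun but lies outside its binding domain — allowed.

Karen, Vera, Vera's roommate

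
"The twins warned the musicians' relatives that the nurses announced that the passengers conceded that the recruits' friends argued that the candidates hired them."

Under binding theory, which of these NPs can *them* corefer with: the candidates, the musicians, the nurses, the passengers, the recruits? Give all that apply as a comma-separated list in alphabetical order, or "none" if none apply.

the musicians, the nurses, the passengers, the recruits

*them* is a pronoun; Principle B requires it to be free in its binding domain — the clause headed by 'hired'.
— the candidates: subject of the clause headed by 'hired'; c-commands the pronoun within its binding domain — blocked (Principle B).
— the musicians: possessor inside the object DP of the matrix clause; does not c-command the pronoun — Principle B does not apply; allowed.
— the nurses: subject of the clause headed by 'announced'; c-commands the pronoun but lies outside its binding domain — allowed.
— the passengers: subject of the clause headed by 'conceded'; c-commands the pronoun but lies outside its binding domain — allowed.
— the recruits: possessor inside the subject DP of the clause headed by 'argued'; does not c-command the pronoun — Principle B does not apply; allowed.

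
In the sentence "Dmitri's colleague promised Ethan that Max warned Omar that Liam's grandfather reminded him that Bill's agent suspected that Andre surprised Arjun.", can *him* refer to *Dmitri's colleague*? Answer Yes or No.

*him* is a pronoun; Principle B requires it to be free in its binding domain — the clause headed by 'reminded'.
— Dmitri's colleague: subject of the matrix clause; c-commands the pronoun but lies outside its binding domain — allowed.

Yes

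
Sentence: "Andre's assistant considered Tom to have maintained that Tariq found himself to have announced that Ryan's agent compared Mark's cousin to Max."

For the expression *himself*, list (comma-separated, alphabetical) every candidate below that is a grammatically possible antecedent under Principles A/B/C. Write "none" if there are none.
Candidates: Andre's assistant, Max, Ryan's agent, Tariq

Tariq

*himself* is a reflexive; Principle A requires it to be bound within its binding domain — the clause headed by 'found'.
— Andre's assistant: subject of the matrix clause; c-commands the reflexive but lies outside its binding domain — cannot bind it (Principle A).
— Max: second object of the clause headed by 'compared'; does not c-command the reflexive — cannot bind it (Principle A).
— Ryan's agent: subject of the clause headed by 'compared'; does not c-command the reflexive — cannot bind it (Principle A).
— Tariq: subject of the clause headed by 'found'; c-commands the reflexive within its binding domain — allowed (Principle A).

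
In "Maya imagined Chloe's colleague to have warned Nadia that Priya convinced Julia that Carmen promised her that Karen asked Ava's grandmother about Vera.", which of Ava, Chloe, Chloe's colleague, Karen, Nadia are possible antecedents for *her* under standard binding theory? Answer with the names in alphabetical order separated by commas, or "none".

Chloe, Chloe's colleague, Nadia

*her* is a pronoun; Principle B requires it to be free in its binding domain — the clause headed by 'promised'.
— Ava: possessor inside the object DP of the clause headed by 'asked'; is c-commanded by the pronoun; coreference would bind this R-expression — blocked (Principle C).
— Chloe: possessor inside the subject DP of the clause headed by 'warned'; does not c-command the pronoun — Principle B does not apply; allowed.
— Chloe's colleague: subject of the clause headed by 'warned'; c-commands the pronoun but lies outside its binding domain — allowed.
— Karen: subject of the clause headed by 'asked'; is c-commanded by the pronoun; coreference would bind this R-expression — blocked (Principle C).
— Nadia: object of the clause headed by 'warned'; c-commands the pronoun but lies outside its binding domain — allowed.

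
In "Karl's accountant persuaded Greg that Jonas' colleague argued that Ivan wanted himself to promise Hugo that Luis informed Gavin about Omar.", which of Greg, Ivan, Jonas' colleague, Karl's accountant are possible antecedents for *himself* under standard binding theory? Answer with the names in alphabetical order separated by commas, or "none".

Ivan

*himself* is a reflexive; Principle A requires it to be bound within its binding domain — the clause headed by 'wanted'.
— Greg: object of the matrix clause; c-commands the reflexive but lies outside its binding domain — cannot bind it (Principle A).
— Ivan: subject of the clause headed by 'wanted'; c-commands the reflexive within its binding domain — allowed (Principle A).
— Jonas' colleague: subject of the clause headed by 'argued'; c-commands the reflexive but lies outside its binding domain — cannot bind it (Principle A).
— Karl's accountant: subject of the matrix clause; c-commands the reflexive but lies outside its binding domain — cannot bind it (Principle A).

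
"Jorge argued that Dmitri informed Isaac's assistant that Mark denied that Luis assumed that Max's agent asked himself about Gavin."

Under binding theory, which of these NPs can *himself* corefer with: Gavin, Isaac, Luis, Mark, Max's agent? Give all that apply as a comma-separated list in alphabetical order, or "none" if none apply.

Max's agent

*himself* is a reflexive; Principle A requires it to be bound within its binding domain — the clause headed by 'asked'.
— Gavin: second object of the clause headed by 'asked'; does not c-command the reflexive — cannot bind it (Principle A).
— Isaac: possessor inside the object DP of the clause headed by 'informed'; does not c-command the reflexive — cannot bind it (Principle A).
— Luis: subject of the clause headed by 'assumed'; c-commands the reflexive but lies outside its binding domain — cannot bind it (Principle A).
— Mark: subject of the clause headed by 'denied'; c-commands the reflexive but lies outside its binding domain — cannot bind it (Principle A).
— Max's agent: subject of the clause headed by 'asked'; c-commands the reflexive within its binding domain — allowed (Principle A).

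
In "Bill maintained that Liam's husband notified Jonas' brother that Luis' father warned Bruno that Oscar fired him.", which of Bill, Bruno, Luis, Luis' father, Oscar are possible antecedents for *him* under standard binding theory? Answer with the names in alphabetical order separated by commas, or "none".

*him* is a pronoun; Principle B requires it to be free in its binding domain — the clause headed by 'fired'.
— Bill: subject of the matrix clause; c-commands the pronoun but lies outside its binding domain — allowed.
— Bruno: object of the clause headed by 'warned'; c-commands the pronoun but lies outside its binding domain — allowed.
— Luis: possessor inside the subject DP of the clause headed by 'warned'; does not c-command the pronoun — Principle B does not apply; allowed.
— Luis' father: subject of the clause headed by 'warned'; c-commands the pronoun but lies outside its binding domain — allowed.
— Oscar: subject of the clause headed by 'fired'; c-commands the pronoun within its binding domain — blocked (Principle B).

Bill, Bruno, Luis, Luis' father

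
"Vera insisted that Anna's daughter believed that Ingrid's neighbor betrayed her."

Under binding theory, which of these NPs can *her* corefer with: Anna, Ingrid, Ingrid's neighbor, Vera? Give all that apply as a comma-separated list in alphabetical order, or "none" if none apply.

Anna, Ingrid, Vera

*her* is a pronoun; Principle B requires it to be free in its binding domain — the clause headed by 'betrayed'.
— Anna: possessor inside the subject DP of the clause headed by 'believed'; does not c-command the pronoun — Principle B does not apply; allowed.
— Ingrid: possessor inside the subject DP of the clause headed by 'betrayed'; does not c-command the pronoun — Principle B does not apply; allowed.
— Ingrid's neighbor: subject of the clause headed by 'betrayed'; c-commands the pronoun within its binding domain — blocked (Principle B).
— Vera: subject of the matrix clause; c-commands the pronoun but lies outside its binding domain — allowed.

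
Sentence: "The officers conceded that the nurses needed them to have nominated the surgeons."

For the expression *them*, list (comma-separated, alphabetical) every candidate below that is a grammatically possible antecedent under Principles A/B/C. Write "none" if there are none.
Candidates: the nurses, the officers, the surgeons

*them* is a pronoun; Principle B requires it to be free in its binding domain — the clause headed by 'needed'.
— the nurses: subject of the clause headed by 'needed'; c-commands the pronoun within its binding domain — blocked (Principle B).
— the officers: subject of the matrix clause; c-commands the pronoun but lies outside its binding domain — allowed.
— the surgeons: object of the clause headed by 'nominated'; is c-commanded by the pronoun; coreference would bind this R-expression — blocked (Principle C).

the officers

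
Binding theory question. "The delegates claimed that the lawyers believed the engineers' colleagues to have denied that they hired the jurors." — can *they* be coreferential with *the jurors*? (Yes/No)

*they* is a pronoun; Principle B requires it to be free in its binding domain — the clause headed by 'hired'.
— the jurors: object of the clause headed by 'hired'; is c-commanded by the pronoun; coreference would bind this R-expression — blocked (Principle C).

No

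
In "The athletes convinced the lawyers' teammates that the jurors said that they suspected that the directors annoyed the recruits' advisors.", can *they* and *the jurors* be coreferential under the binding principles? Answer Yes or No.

*the jurors* is an R-expression; Principle C requires it to be free (not bound by any c-commanding expression).
— they: subject of the clause headed by 'suspected'; the pronoun does not c-command the R-expression — coreference allowed.

Yes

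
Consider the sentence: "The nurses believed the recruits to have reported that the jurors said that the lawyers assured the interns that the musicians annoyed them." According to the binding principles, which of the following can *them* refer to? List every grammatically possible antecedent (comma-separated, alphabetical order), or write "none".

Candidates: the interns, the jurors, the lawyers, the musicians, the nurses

the interns, the jurors, the lawyers, the nurses

*them* is a pronoun; Principle B requires it to be free in its binding domain — the clause headed by 'annoyed'.
— the interns: object of the clause headed by 'assured'; c-commands the pronoun but lies outside its binding domain — allowed.
— the jurors: subject of the clause headed by 'said'; c-commands the pronoun but lies outside its binding domain — allowed.
— the lawyers: subject of the clause headed by 'assured'; c-commands the pronoun but lies outside its binding domain — allowed.
— the musicians: subject of the clause headed by 'annoyed'; c-commands the pronoun within its binding domain — blocked (Principle B).
— the nurses: subject of the matrix clause; c-commands the pronoun but lies outside its binding domain — allowed.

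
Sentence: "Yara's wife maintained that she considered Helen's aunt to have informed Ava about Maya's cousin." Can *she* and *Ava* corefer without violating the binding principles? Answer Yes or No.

*Ava* is an R-expression; Principle C requires it to be free (not bound by any c-commanding expression).
— she: subject of the clause headed by 'considered'; the pronoun c-commands the R-expression — coreference blocked (Principle C).

No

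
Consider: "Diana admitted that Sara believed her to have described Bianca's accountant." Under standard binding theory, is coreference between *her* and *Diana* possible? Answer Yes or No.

Yes

*Diana* is an R-expression; Principle C requires it to be free (not bound by any c-commanding expression).
— her: subject of the clause headed by 'described'; the pronoun does not c-command the R-expression — coreference allowed.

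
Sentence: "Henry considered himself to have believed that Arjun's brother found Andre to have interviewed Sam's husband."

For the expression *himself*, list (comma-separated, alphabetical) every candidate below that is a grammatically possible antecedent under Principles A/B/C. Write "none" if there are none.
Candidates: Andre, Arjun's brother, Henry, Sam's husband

*himself* is a reflexive; Principle A requires it to be bound within its binding domain — the matrix clause.
— Andre: subject of the clause headed by 'interviewed'; does not c-command the reflexive — cannot bind it (Principle A).
— Arjun's brother: subject of the clause headed by 'found'; does not c-command the reflexive — cannot bind it (Principle A).
— Henry: subject of the matrix clause; c-commands the reflexive within its binding domain — allowed (Principle A).
— Sam's husband: object of the clause headed by 'interviewed'; does not c-command the reflexive — cannot bind it (Principle A).

Henry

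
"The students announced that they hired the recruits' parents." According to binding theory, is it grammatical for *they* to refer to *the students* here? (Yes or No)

Yes

*the students* is an R-expression; Principle C requires it to be free (not bound by any c-commanding expression).
— they: subject of the clause headed by 'hired'; the pronoun does not c-command the R-expression — coreference allowed.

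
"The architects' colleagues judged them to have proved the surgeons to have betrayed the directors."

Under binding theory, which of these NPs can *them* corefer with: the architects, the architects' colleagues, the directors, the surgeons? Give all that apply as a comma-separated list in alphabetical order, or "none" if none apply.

the architects

*them* is a pronoun; Principle B requires it to be free in its binding domain — the matrix clause.
— the architects: possessor inside the subject DP of the matrix clause; does not c-command the pronoun — Principle B does not apply; allowed.
— the architects' colleagues: subject of the matrix clause; c-commands the pronoun within its binding domain — blocked (Principle B).
— the directors: object of the clause headed by 'betrayed'; is c-commanded by the pronoun; coreference would bind this R-expression — blocked (Principle C).
— the surgeons: subject of the clause headed by 'betrayed'; is c-commanded by the pronoun; coreference would bind this R-expression — blocked (Principle C).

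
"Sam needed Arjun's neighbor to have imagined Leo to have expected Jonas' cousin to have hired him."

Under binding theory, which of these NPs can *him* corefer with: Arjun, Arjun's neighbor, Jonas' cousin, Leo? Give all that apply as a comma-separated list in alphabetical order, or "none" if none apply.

Arjun, Arjun's neighbor, Leo

*him* is a pronoun; Principle B requires it to be free in its binding domain — the clause headed by 'hired'.
— Arjun: possessor inside the subject DP of the clause headed by 'imagined'; does not c-command the pronoun — Principle B does not apply; allowed.
— Arjun's neighbor: subject of the clause headed by 'imagined'; c-commands the pronoun but lies outside its binding domain — allowed.
— Jonas' cousin: subject of the clause headed by 'hired'; c-commands the pronoun within its binding domain — blocked (Principle B).
— Leo: subject of the clause headed by 'expected'; c-commands the pronoun but lies outside its binding domain — allowed.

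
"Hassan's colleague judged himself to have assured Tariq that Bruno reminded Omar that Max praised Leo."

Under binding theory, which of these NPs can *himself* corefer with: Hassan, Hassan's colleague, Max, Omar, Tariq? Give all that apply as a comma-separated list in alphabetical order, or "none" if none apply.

*himself* is a reflexive; Principle A requires it to be bound within its binding domain — the matrix clause.
— Hassan: possessor inside the subject DP of the matrix clause; does not c-command the reflexive — cannot bind it (Principle A).
— Hassan's colleague: subject of the matrix clause; c-commands the reflexive within its binding domain — allowed (Principle A).
— Max: subject of the clause headed by 'praised'; does not c-command the reflexive — cannot bind it (Principle A).
— Omar: object of the clause headed by 'reminded'; does not c-command the reflexive — cannot bind it (Principle A).
— Tariq: object of the clause headed by 'assured'; does not c-command the reflexive — cannot bind it (Principle A).

Hassan's colleague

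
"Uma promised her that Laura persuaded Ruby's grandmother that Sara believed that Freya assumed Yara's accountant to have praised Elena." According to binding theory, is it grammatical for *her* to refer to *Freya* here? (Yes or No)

No

*Freya* is an R-expression; Principle C requires it to be free (not bound by any c-commanding expression).
— her: object of the matrix clause; the pronoun c-commands the R-expression — coreference blocked (Principle C).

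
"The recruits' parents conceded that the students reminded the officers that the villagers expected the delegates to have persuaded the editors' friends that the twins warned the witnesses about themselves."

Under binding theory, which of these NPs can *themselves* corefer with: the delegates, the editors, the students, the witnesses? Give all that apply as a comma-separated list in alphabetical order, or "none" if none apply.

*themselves* is a reflexive; Principle A requires it to be bound within its binding domain — the clause headed by 'warned'.
— the delegates: subject of the clause headed by 'persuaded'; c-commands the reflexive but lies outside its binding domain — cannot bind it (Principle A).
— the editors: possessor inside the object DP of the clause headed by 'persuaded'; does not c-command the reflexive — cannot bind it (Principle A).
— the students: subject of the clause headed by 'reminded'; c-commands the reflexive but lies outside its binding domain — cannot bind it (Principle A).
— the witnesses: object of the clause headed by 'warned'; c-commands the reflexive within its binding domain — allowed (Principle A).

the witnesses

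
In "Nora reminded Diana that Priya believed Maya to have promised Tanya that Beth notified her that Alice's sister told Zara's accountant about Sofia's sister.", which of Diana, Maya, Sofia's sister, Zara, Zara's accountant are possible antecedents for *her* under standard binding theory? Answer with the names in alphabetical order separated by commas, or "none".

*her* is a pronoun; Principle B requires it to be free in its binding domain — the clause headed by 'notified'.
— Diana: object of the matrix clause; c-commands the pronoun but lies outside its binding domain — allowed.
— Maya: subject of the clause headed by 'promised'; c-commands the pronoun but lies outside its binding domain — allowed.
— Sofia's sister: second object of the clause headed by 'told'; is c-commanded by the pronoun; coreference would bind this R-expression — blocked (Principle C).
— Zara: possessor inside the object DP of the clause headed by 'told'; is c-commanded by the pronoun; coreference would bind this R-expression — blocked (Principle C).
— Zara's accountant: object of the clause headed by 'told'; is c-commanded by the pronoun; coreference would bind this R-expression — blocked (Principle C).

Diana, Maya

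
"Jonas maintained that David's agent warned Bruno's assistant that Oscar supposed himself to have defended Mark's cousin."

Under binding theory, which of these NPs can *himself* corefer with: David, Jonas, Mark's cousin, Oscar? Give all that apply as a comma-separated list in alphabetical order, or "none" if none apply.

Oscar

*himself* is a reflexive; Principle A requires it to be bound within its binding domain — the clause headed by 'supposed'.
— David: possessor inside the subject DP of the clause headed by 'warned'; does not c-command the reflexive — cannot bind it (Principle A).
— Jonas: subject of the matrix clause; c-commands the reflexive but lies outside its binding domain — cannot bind it (Principle A).
— Mark's cousin: object of the clause headed by 'defended'; does not c-command the reflexive — cannot bind it (Principle A).
— Oscar: subject of the clause headed by 'supposed'; c-commands the reflexive within its binding domain — allowed (Principle A).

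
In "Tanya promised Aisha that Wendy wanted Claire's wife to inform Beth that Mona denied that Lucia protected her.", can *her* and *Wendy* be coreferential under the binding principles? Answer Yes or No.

Yes

*Wendy* is an R-expression; Principle C requires it to be free (not bound by any c-commanding expression).
— her: object of the clause headed by 'protected'; the pronoun does not c-command the R-expression — coreference allowed.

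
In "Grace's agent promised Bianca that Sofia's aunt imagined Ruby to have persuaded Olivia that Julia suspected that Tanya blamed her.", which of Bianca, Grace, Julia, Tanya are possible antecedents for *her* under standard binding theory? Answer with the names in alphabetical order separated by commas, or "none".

*her* is a pronoun; Principle B requires it to be free in its binding domain — the clause headed by 'blamed'.
— Bianca: object of the matrix clause; c-commands the pronoun but lies outside its binding domain — allowed.
— Grace: possessor inside the subject DP of the matrix clause; does not c-command the pronoun — Principle B does not apply; allowed.
— Julia: subject of the clause headed by 'suspected'; c-commands the pronoun but lies outside its binding domain — allowed.
— Tanya: subject of the clause headed by 'blamed'; c-commands the pronoun within its binding domain — blocked (Principle B).

Bianca, Grace, Julia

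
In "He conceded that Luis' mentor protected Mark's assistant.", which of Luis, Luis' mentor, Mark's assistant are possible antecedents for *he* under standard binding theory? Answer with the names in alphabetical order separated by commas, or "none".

none

*he* is a pronoun; Principle B requires it to be free in its binding domain — the matrix clause.
— Luis: possessor inside the subject DP of the clause headed by 'protected'; is c-commanded by the pronoun; coreference would bind this R-expression — blocked (Principle C).
— Luis' mentor: subject of the clause headed by 'protected'; is c-commanded by the pronoun; coreference would bind this R-expression — blocked (Principle C).
— Mark's assistant: object of the clause headed by 'protected'; is c-commanded by the pronoun; coreference would bind this R-expression — blocked (Principle C).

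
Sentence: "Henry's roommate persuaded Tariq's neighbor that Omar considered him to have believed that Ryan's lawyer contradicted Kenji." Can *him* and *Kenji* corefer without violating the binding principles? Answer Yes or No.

*Kenji* is an R-expression; Principle C requires it to be free (not bound by any c-commanding expression).
— him: subject of the clause headed by 'believed'; the pronoun c-commands the R-expression — coreference blocked (Principle C).

No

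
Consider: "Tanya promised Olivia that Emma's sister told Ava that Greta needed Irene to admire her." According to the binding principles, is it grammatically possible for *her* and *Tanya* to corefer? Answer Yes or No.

Yes

*her* is a pronoun; Principle B requires it to be free in its binding domain — the clause headed by 'admire'.
— Tanya: subject of the matrix clause; c-commands the pronoun but lies outside its binding domain — allowed.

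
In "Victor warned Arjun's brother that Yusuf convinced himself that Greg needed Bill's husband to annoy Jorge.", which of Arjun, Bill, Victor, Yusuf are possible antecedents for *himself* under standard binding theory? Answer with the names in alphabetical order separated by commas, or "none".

Yusuf

*himself* is a reflexive; Principle A requires it to be bound within its binding domain — the clause headed by 'convinced'.
— Arjun: possessor inside the object DP of the matrix clause; does not c-command the reflexive — cannot bind it (Principle A).
— Bill: possessor inside the subject DP of the clause headed by 'annoy'; does not c-command the reflexive — cannot bind it (Principle A).
— Victor: subject of the matrix clause; c-commands the reflexive but lies outside its binding domain — cannot bind it (Principle A).
— Yusuf: subject of the clause headed by 'convinced'; c-commands the reflexive within its binding domain — allowed (Principle A).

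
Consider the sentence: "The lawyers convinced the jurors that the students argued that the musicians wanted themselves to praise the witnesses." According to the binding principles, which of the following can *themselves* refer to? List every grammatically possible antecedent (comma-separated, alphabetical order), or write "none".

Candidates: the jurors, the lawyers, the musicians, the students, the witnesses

the musicians

*themselves* is a reflexive; Principle A requires it to be bound within its binding domain — the clause headed by 'wanted'.
— the jurors: object of the matrix clause; c-commands the reflexive but lies outside its binding domain — cannot bind it (Principle A).
— the lawyers: subject of the matrix clause; c-commands the reflexive but lies outside its binding domain — cannot bind it (Principle A).
— the musicians: subject of the clause headed by 'wanted'; c-commands the reflexive within its binding domain — allowed (Principle A).
— the students: subject of the clause headed by 'argued'; c-commands the reflexive but lies outside its binding domain — cannot bind it (Principle A).
— the witnesses: object of the clause headed by 'praise'; does not c-command the reflexive — cannot bind it (Principle A).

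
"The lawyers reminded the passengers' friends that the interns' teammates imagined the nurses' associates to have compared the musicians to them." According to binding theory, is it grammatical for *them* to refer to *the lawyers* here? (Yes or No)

Yes

*the lawyers* is an R-expression; Principle C requires it to be free (not bound by any c-commanding expression).
— them: second object of the clause headed by 'compared'; the pronoun does not c-command the R-expression — coreference allowed.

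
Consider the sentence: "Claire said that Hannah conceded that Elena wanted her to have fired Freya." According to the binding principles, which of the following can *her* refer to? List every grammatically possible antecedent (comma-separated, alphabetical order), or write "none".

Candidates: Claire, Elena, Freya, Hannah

*her* is a pronoun; Principle B requires it to be free in its binding domain — the clause headed by 'wanted'.
— Claire: subject of the matrix clause; c-commands the pronoun but lies outside its binding domain — allowed.
— Elena: subject of the clause headed by 'wanted'; c-commands the pronoun within its binding domain — blocked (Principle B).
— Freya: object of the clause headed by 'fired'; is c-commanded by the pronoun; coreference would bind this R-expression — blocked (Principle C).
— Hannah: subject of the clause headed by 'conceded'; c-commands the pronoun but lies outside its binding domain — allowed.

Claire, Hannah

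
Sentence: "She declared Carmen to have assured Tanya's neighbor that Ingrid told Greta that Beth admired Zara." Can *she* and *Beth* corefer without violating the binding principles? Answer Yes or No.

No

*Beth* is an R-expression; Principle C requires it to be free (not bound by any c-commanding expression).
— she: subject of the matrix clause; the pronoun c-commands the R-expression — coreference blocked (Principle C).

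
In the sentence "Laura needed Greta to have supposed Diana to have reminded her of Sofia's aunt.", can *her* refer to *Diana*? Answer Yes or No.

*her* is a pronoun; Principle B requires it to be free in its binding domain — the clause headed by 'reminded'.
— Diana: subject of the clause headed by 'reminded'; c-commands the pronoun within its binding domain — blocked (Principle B).

No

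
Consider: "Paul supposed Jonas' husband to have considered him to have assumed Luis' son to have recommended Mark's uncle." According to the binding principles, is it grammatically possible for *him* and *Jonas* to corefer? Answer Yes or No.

*him* is a pronoun; Principle B requires it to be free in its binding domain — the clause headed by 'considered'.
— Jonas: possessor inside the subject DP of the clause headed by 'considered'; does not c-command the pronoun — Principle B does not apply; allowed.

Yes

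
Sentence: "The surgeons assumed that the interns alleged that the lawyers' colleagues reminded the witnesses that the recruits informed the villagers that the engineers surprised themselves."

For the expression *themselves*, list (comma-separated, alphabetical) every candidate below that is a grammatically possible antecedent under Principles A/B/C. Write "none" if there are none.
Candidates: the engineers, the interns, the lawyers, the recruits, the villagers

*themselves* is a reflexive; Principle A requires it to be bound within its binding domain — the clause headed by 'surprised'.
— the engineers: subject of the clause headed by 'surprised'; c-commands the reflexive within its binding domain — allowed (Principle A).
— the interns: subject of the clause headed by 'alleged'; c-commands the reflexive but lies outside its binding domain — cannot bind it (Principle A).
— the lawyers: possessor inside the subject DP of the clause headed by 'reminded'; does not c-command the reflexive — cannot bind it (Principle A).
— the recruits: subject of the clause headed by 'informed'; c-commands the reflexive but lies outside its binding domain — cannot bind it (Principle A).
— the villagers: object of the clause headed by 'informed'; c-commands the reflexive but lies outside its binding domain — cannot bind it (Principle A).

the engineers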